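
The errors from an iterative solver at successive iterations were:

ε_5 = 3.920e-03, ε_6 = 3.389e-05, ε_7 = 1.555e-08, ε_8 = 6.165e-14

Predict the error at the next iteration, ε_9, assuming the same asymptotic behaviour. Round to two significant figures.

First estimate the order: p ≈ ln(ε_8/ε_7) / ln(ε_7/ε_6) = ln(6.165e-14/1.555e-08)/ln(1.555e-08/3.389e-05) = ln(3.96463e-06)/ln(0.000458837) ≈ 1.6181.
Then ε_9 ≈ ε_8·(ε_8/ε_7)^p = 6.165e-14·(3.96463e-06)^1.6181 = 6.165e-14·1.81699e-09 ≈ 1.12e-22.

1.1e-22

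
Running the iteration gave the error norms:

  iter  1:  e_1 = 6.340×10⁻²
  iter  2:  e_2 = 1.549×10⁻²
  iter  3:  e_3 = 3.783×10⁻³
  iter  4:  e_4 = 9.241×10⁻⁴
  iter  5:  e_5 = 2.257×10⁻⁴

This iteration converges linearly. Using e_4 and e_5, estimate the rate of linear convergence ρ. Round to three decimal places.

ρ ≈ e_5/e_4 = 2.257×10⁻⁴/9.241×10⁻⁴ = 0.24424

0.244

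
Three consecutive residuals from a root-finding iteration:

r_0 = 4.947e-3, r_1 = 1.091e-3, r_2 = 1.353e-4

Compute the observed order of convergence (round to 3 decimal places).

1.381

p ≈ ln(r_2/r_1) / ln(r_1/r_0)
  = ln(1.353e-4/1.091e-3) / ln(1.091e-3/4.947e-3)
  = ln(0.124015) / ln(0.220538)
  = -2.087353 / -1.511685 ≈ 1.380812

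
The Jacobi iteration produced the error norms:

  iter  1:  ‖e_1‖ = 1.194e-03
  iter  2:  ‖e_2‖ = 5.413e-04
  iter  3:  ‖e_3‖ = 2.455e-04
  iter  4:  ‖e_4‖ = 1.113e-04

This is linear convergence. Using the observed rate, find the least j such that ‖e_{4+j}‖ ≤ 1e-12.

24

Rate ρ ≈ ‖e_4‖/‖e_3‖ = 1.113e-04/2.455e-04 = 0.4534.
After j more steps, ‖e_{4+j}‖ ≈ 1.113e-04·ρ^j; need ρ^j ≤ 1e-12/1.113e-04 = 8.98473e-09.
j ≥ ln(8.98473e-09)/ln(0.4534) = -18.5277/-0.79098 = 23.424.
So 24 more iterations are needed.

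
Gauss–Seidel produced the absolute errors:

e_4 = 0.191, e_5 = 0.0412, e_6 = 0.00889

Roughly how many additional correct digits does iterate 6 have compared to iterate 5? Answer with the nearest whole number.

Digits gained ≈ log₁₀(e_5/e_6) = log₁₀(0.0412/0.00889) = log₁₀(4.63442) ≈ 0.666.

1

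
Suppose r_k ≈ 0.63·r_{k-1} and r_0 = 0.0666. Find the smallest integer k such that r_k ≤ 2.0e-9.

38

After k steps, r_k ≈ 0.0666·0.63^k.
Need 0.63^k ≤ 2.0e-9/0.0666 = 3.003e-08.
k ≥ ln(3.003e-08)/ln(0.63) = -17.3211/-0.46204 = 37.488.
Smallest integer k = 38.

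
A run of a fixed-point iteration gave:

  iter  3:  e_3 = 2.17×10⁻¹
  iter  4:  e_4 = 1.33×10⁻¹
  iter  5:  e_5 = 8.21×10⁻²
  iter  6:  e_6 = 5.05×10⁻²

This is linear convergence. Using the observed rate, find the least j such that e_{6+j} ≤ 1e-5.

Rate ρ ≈ e_6/e_5 = 5.05×10⁻²/8.21×10⁻² = 0.6151.
After j more steps, e_{6+j} ≈ 5.05×10⁻²·ρ^j; need ρ^j ≤ 1e-5/5.05×10⁻² = 0.00019802.
j ≥ ln(0.00019802)/ln(0.6151) = -8.5271/-0.48597 = 17.547.
So 18 more iterations are needed.

18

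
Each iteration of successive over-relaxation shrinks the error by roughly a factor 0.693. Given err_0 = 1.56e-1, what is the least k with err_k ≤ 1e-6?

33

After k steps, err_k ≈ 1.56e-1·0.693^k.
Need 0.693^k ≤ 1e-6/1.56e-1 = 6.41026e-06.
k ≥ ln(6.41026e-06)/ln(0.693) = -11.9576/-0.36673 = 32.606.
Smallest integer k = 33.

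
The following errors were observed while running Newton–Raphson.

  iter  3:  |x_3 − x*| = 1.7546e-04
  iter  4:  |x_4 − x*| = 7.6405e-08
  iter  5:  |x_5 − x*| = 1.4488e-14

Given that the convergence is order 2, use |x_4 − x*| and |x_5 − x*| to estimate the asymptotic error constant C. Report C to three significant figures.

2.48

C ≈ |x_5 − x*| / |x_4 − x*|^2
  = 1.4488e-14 / (7.6405e-08)^2
  = 1.4488e-14 / 5.83772e-15 ≈ 2.4818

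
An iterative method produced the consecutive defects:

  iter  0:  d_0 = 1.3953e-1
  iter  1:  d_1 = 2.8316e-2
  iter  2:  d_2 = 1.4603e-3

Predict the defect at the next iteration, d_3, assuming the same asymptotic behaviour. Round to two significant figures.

5.9e-6

First estimate the order: p ≈ ln(d_2/d_1) / ln(d_1/d_0) = ln(1.4603e-3/2.8316e-2)/ln(2.8316e-2/1.3953e-1) = ln(0.0515715)/ln(0.202938) ≈ 1.8590.
Then d_3 ≈ d_2·(d_2/d_1)^p = 1.4603e-3·(0.0515715)^1.8590 = 1.4603e-3·0.00403989 ≈ 5.899e-06.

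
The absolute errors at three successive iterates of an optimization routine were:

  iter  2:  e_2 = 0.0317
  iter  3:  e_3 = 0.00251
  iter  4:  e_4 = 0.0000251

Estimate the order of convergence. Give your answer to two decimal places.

p ≈ ln(e_4/e_3) / ln(e_3/e_2)
  = ln(0.0000251/0.00251) / ln(0.00251/0.0317)
  = ln(0.01) / ln(0.0791798)
  = -4.60517 / -2.53603 ≈ 1.81590

1.82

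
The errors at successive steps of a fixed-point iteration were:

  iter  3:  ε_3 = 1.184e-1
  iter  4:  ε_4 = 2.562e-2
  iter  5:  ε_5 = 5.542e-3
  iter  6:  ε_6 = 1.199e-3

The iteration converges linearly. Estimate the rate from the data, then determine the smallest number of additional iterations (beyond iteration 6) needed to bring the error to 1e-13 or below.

Rate ρ ≈ ε_6/ε_5 = 1.199e-3/5.542e-3 = 0.2163.
After j more steps, ε_{6+j} ≈ 1.199e-3·ρ^j; need ρ^j ≤ 1e-13/1.199e-3 = 8.34028e-11.
j ≥ ln(8.34028e-11)/ln(0.2163) = -23.2073/-1.53109 = 15.157.
So 16 more iterations are needed.

16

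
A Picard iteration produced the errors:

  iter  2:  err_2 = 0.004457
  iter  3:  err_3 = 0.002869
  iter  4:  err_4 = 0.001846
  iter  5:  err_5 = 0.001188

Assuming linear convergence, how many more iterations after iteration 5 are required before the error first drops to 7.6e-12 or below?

Rate ρ ≈ err_5/err_4 = 0.001188/0.001846 = 0.6436.
After j more steps, err_{5+j} ≈ 0.001188·ρ^j; need ρ^j ≤ 7.6e-12/0.001188 = 6.39731e-09.
j ≥ ln(6.39731e-09)/ln(0.6436) = -18.8674/-0.44068 = 42.814.
So 43 more iterations are needed.

43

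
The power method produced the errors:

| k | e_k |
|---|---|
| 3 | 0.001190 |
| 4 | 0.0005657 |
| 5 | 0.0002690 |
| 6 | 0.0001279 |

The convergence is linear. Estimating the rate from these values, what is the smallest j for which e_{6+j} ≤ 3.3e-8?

Rate ρ ≈ e_6/e_5 = 0.0001279/0.0002690 = 0.4755.
After j more steps, e_{6+j} ≈ 0.0001279·ρ^j; need ρ^j ≤ 3.3e-8/0.0001279 = 0.000258014.
j ≥ ln(0.000258014)/ln(0.4755) = -8.2625/-0.74339 = 11.115.
So 12 more iterations are needed.

12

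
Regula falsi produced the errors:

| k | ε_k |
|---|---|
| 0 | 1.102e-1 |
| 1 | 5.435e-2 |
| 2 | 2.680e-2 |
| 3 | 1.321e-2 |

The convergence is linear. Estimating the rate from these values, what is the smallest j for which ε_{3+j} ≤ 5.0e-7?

Rate ρ ≈ ε_3/ε_2 = 1.321e-2/2.680e-2 = 0.4929.
After j more steps, ε_{3+j} ≈ 1.321e-2·ρ^j; need ρ^j ≤ 5.0e-7/1.321e-2 = 3.78501e-05.
j ≥ ln(3.78501e-05)/ln(0.4929) = -10.1819/-0.70745 = 14.392.
So 15 more iterations are needed.

15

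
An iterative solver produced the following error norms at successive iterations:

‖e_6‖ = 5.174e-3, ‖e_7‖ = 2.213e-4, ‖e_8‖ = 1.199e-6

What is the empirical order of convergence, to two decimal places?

p ≈ ln(‖e_8‖/‖e_7‖) / ln(‖e_7‖/‖e_6‖)
  = ln(1.199e-6/2.213e-4) / ln(2.213e-4/5.174e-3)
  = ln(0.00541798) / ln(0.0427716)
  = -5.21803 / -3.15188 ≈ 1.65553

1.66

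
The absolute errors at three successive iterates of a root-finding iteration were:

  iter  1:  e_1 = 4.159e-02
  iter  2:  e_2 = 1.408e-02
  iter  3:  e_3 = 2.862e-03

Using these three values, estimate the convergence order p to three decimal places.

p ≈ ln(e_3/e_2) / ln(e_2/e_1)
  = ln(2.862e-03/1.408e-02) / ln(1.408e-02/4.159e-02)
  = ln(0.203267) / ln(0.338543)
  = -1.593235 / -1.083104 ≈ 1.470990

1.471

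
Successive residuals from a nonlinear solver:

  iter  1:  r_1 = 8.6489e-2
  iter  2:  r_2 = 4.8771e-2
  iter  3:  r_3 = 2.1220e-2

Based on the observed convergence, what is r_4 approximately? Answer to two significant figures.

First estimate the order: p ≈ ln(r_3/r_2) / ln(r_2/r_1) = ln(2.1220e-2/4.8771e-2)/ln(4.8771e-2/8.6489e-2) = ln(0.435095)/ln(0.563898) ≈ 1.4526.
Then r_4 ≈ r_3·(r_3/r_2)^p = 2.1220e-2·(0.435095)^1.4526 = 2.1220e-2·0.298543 ≈ 0.006335.

6.3e-3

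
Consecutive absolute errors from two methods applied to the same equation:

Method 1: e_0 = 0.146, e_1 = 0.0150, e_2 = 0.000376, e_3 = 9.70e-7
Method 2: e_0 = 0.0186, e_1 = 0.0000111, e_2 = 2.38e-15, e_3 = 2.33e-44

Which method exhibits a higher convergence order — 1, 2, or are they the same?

Method 1: p ≈ ln(9.70e-7/0.000376)/ln(0.000376/0.0150) ≈ 1.62.
Method 2: p ≈ ln(2.33e-44/2.38e-15)/ln(2.38e-15/0.0000111) ≈ 3.00.
Method 2 has the higher order (≈3.0 vs ≈1.6).

2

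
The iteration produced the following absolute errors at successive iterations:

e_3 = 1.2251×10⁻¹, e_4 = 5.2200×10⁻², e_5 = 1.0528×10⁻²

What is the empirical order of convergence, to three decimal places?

p ≈ ln(e_5/e_4) / ln(e_4/e_3)
  = ln(1.0528×10⁻²/5.2200×10⁻²) / ln(5.2200×10⁻²/1.2251×10⁻¹)
  = ln(0.201686) / ln(0.426088)
  = -1.601043 / -0.853109 ≈ 1.876716

1.877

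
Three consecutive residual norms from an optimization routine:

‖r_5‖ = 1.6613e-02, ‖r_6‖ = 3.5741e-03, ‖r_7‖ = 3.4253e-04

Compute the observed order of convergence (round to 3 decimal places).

1.526

p ≈ ln(‖r_7‖/‖r_6‖) / ln(‖r_6‖/‖r_5‖)
  = ln(3.4253e-04/3.5741e-03) / ln(3.5741e-03/1.6613e-02)
  = ln(0.0958367) / ln(0.215139)
  = -2.345110 / -1.536471 ≈ 1.526296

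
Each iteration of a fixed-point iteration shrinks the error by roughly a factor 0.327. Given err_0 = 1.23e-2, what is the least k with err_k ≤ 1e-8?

13

After k steps, err_k ≈ 1.23e-2·0.327^k.
Need 0.327^k ≤ 1e-8/1.23e-2 = 8.13008e-07.
k ≥ ln(8.13008e-07)/ln(0.327) = -14.0225/-1.11780 = 12.545.
Smallest integer k = 13.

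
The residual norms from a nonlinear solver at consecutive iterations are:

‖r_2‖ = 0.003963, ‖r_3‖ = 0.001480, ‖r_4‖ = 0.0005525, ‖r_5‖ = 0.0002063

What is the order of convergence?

Consecutive ratios: ‖r_5‖/‖r_4‖ = 0.0002063/0.0005525 = 0.373394, ‖r_4‖/‖r_3‖ = 0.0005525/0.001480 = 0.373311.
p ≈ ln(0.373394)/ln(0.373311) = -0.9851/-0.9853 ≈ 1.00.
So the convergence is linear (order 1).

1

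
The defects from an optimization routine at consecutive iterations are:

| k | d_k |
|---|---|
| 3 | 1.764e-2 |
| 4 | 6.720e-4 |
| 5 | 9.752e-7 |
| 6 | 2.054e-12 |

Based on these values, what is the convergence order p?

2

Consecutive ratios: d_6/d_5 = 2.054e-12/9.752e-7 = 2.10623e-06, d_5/d_4 = 9.752e-7/6.720e-4 = 0.00145119.
p ≈ ln(2.10623e-06)/ln(0.00145119) = -13.0706/-6.5354 ≈ 2.00.
So the convergence is quadratic (order 2).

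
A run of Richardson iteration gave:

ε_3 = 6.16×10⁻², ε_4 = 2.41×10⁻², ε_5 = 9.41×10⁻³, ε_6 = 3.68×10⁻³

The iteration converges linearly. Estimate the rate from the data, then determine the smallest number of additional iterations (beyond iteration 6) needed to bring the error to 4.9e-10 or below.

Rate ρ ≈ ε_6/ε_5 = 3.68×10⁻³/9.41×10⁻³ = 0.3911.
After j more steps, ε_{6+j} ≈ 3.68×10⁻³·ρ^j; need ρ^j ≤ 4.9e-10/3.68×10⁻³ = 1.33152e-07.
j ≥ ln(1.33152e-07)/ln(0.3911) = -15.8318/-0.93879 = 16.864.
So 17 more iterations are needed.

17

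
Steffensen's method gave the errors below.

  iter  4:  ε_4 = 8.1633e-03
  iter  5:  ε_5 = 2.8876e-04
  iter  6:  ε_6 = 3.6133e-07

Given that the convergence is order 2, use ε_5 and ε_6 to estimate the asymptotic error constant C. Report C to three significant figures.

4.33

C ≈ ε_6 / ε_5^2
  = 3.6133e-07 / (2.8876e-04)^2
  = 3.6133e-07 / 8.33823e-08 ≈ 4.3334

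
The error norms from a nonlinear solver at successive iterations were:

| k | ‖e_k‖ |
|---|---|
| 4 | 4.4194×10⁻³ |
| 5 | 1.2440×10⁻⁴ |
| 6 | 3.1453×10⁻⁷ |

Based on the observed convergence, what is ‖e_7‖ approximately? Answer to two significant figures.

1.4e-11

First estimate the order: p ≈ ln(‖e_6‖/‖e_5‖) / ln(‖e_5‖/‖e_4‖) = ln(3.1453×10⁻⁷/1.2440×10⁻⁴)/ln(1.2440×10⁻⁴/4.4194×10⁻³) = ln(0.00252838)/ln(0.0281486) ≈ 1.6750.
Then ‖e_7‖ ≈ ‖e_6‖·(‖e_6‖/‖e_5‖)^p = 3.1453×10⁻⁷·(0.00252838)^1.6750 = 3.1453×10⁻⁷·4.46438e-05 ≈ 1.404e-11.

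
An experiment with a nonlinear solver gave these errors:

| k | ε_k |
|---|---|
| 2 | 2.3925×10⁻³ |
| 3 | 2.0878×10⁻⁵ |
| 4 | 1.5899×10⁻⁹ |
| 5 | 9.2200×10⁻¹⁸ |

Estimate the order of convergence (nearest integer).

2

Consecutive ratios: ε_5/ε_4 = 9.2200×10⁻¹⁸/1.5899×10⁻⁹ = 5.79911e-09, ε_4/ε_3 = 1.5899×10⁻⁹/2.0878×10⁻⁵ = 7.61519e-05.
p ≈ ln(5.79911e-09)/ln(7.61519e-05) = -18.9656/-9.4828 ≈ 2.00.
So the convergence is quadratic (order 2).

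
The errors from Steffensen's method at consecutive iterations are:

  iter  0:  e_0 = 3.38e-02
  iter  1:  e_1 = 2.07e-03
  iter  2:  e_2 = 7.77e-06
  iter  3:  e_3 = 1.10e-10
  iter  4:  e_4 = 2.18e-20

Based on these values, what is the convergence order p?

Consecutive ratios: e_4/e_3 = 2.18e-20/1.10e-10 = 1.98182e-10, e_3/e_2 = 1.10e-10/7.77e-06 = 1.4157e-05.
p ≈ ln(1.98182e-10)/ln(1.4157e-05) = -22.3418/-11.1653 ≈ 2.00.
So the convergence is quadratic (order 2).

2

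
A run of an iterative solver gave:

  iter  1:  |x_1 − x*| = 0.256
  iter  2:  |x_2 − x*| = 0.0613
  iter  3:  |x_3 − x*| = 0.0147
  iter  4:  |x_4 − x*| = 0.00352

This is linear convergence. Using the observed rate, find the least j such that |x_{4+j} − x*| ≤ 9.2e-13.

16

Rate ρ ≈ |x_4 − x*|/|x_3 − x*| = 0.00352/0.0147 = 0.2395.
After j more steps, |x_{4+j} − x*| ≈ 0.00352·ρ^j; need ρ^j ≤ 9.2e-13/0.00352 = 2.61364e-10.
j ≥ ln(2.61364e-10)/ln(0.2395) = -22.0651/-1.42920 = 15.439.
So 16 more iterations are needed.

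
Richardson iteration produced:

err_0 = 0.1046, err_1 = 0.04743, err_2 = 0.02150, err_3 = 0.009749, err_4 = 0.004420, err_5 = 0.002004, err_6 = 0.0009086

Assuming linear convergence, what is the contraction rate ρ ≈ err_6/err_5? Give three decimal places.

ρ ≈ err_6/err_5 = 0.0009086/0.002004 = 0.45339

0.453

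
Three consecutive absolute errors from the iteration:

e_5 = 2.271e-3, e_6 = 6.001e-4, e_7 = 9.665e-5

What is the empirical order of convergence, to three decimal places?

1.372

p ≈ ln(e_7/e_6) / ln(e_6/e_5)
  = ln(9.665e-5/6.001e-4) / ln(6.001e-4/2.271e-3)
  = ln(0.161056) / ln(0.264245)
  = -1.826003 / -1.330879 ≈ 1.372028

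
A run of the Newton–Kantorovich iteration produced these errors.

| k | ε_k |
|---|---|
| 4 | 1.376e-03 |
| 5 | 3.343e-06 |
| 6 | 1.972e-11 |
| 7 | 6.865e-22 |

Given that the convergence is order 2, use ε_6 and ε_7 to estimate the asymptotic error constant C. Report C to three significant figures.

1.77

C ≈ ε_7 / ε_6^2
  = 6.865e-22 / (1.972e-11)^2
  = 6.865e-22 / 3.88878e-22 ≈ 1.7653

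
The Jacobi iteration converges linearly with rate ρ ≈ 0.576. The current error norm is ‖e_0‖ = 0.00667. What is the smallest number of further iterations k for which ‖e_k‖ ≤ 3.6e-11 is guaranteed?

35

After k steps, ‖e_k‖ ≈ 0.00667·0.576^k.
Need 0.576^k ≤ 3.6e-11/0.00667 = 5.3973e-09.
k ≥ ln(5.3973e-09)/ln(0.576) = -19.0374/-0.55165 = 34.510.
Smallest integer k = 35.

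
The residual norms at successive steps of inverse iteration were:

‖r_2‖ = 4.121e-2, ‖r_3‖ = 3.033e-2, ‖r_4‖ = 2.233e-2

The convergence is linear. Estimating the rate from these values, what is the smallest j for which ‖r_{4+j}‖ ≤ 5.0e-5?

Rate ρ ≈ ‖r_4‖/‖r_3‖ = 2.233e-2/3.033e-2 = 0.7362.
After j more steps, ‖r_{4+j}‖ ≈ 2.233e-2·ρ^j; need ρ^j ≤ 5.0e-5/2.233e-2 = 0.00223914.
j ≥ ln(0.00223914)/ln(0.7362) = -6.1017/-0.30625 = 19.924.
So 20 more iterations are needed.

20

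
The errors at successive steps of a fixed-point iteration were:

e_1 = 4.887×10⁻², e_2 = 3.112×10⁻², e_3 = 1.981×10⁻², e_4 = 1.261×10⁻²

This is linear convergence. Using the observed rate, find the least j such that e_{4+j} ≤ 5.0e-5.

13

Rate ρ ≈ e_4/e_3 = 1.261×10⁻²/1.981×10⁻² = 0.6365.
After j more steps, e_{4+j} ≈ 1.261×10⁻²·ρ^j; need ρ^j ≤ 5.0e-5/1.261×10⁻² = 0.00396511.
j ≥ ln(0.00396511)/ln(0.6365) = -5.5302/-0.45177 = 12.241.
So 13 more iterations are needed.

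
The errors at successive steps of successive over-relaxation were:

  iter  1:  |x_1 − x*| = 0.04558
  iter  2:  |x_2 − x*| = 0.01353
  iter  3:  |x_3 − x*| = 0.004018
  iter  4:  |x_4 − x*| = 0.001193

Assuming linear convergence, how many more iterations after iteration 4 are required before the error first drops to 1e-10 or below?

Rate ρ ≈ |x_4 − x*|/|x_3 − x*| = 0.001193/0.004018 = 0.2969.
After j more steps, |x_{4+j} − x*| ≈ 0.001193·ρ^j; need ρ^j ≤ 1e-10/0.001193 = 8.38223e-08.
j ≥ ln(8.38223e-08)/ln(0.2969) = -16.2946/-1.21436 = 13.418.
So 14 more iterations are needed.

14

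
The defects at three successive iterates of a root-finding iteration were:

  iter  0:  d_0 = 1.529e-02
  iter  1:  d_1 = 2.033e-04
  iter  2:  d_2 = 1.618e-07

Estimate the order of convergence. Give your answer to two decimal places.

1.65

p ≈ ln(d_2/d_1) / ln(d_1/d_0)
  = ln(1.618e-07/2.033e-04) / ln(2.033e-04/1.529e-02)
  = ln(0.000795868) / ln(0.0132963)
  = -7.13608 / -4.32027 ≈ 1.65177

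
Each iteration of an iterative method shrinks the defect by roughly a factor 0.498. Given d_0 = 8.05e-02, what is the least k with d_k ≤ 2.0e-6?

After k steps, d_k ≈ 8.05e-02·0.498^k.
Need 0.498^k ≤ 2.0e-6/8.05e-02 = 2.48447e-05.
k ≥ ln(2.48447e-05)/ln(0.498) = -10.6029/-0.69716 = 15.209.
Smallest integer k = 16.

16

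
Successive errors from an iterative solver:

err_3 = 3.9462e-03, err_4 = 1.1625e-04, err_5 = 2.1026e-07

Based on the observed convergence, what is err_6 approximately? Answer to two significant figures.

2.6e-12

First estimate the order: p ≈ ln(err_5/err_4) / ln(err_4/err_3) = ln(2.1026e-07/1.1625e-04)/ln(1.1625e-04/3.9462e-03) = ln(0.00180869)/ln(0.0294587) ≈ 1.7917.
Then err_6 ≈ err_5·(err_5/err_4)^p = 2.1026e-07·(0.00180869)^1.7917 = 2.1026e-07·1.21904e-05 ≈ 2.563e-12.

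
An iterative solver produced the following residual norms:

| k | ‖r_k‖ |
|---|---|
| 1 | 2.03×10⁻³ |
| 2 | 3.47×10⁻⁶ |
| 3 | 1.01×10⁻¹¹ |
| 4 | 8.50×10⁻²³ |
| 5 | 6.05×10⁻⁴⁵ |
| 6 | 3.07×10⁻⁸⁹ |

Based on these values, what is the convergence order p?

Consecutive ratios: ‖r_6‖/‖r_5‖ = 3.07×10⁻⁸⁹/6.05×10⁻⁴⁵ = 5.07438e-45, ‖r_5‖/‖r_4‖ = 6.05×10⁻⁴⁵/8.50×10⁻²³ = 7.11765e-23.
p ≈ ln(5.07438e-45)/ln(7.11765e-23) = -101.9921/-50.9969 ≈ 2.00.
So the convergence is quadratic (order 2).

2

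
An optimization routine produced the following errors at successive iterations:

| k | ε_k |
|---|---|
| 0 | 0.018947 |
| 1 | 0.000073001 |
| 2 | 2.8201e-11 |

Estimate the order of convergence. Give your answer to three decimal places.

p ≈ ln(ε_2/ε_1) / ln(ε_1/ε_0)
  = ln(2.8201e-11/0.000073001) / ln(0.000073001/0.018947)
  = ln(3.8631e-07) / ln(0.00385291)
  = -14.766626 / -5.558927 ≈ 2.656381

2.656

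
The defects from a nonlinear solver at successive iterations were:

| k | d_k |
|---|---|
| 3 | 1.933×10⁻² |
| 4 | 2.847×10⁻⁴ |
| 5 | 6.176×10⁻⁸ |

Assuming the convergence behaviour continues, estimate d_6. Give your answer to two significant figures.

2.9e-15

First estimate the order: p ≈ ln(d_5/d_4) / ln(d_4/d_3) = ln(6.176×10⁻⁸/2.847×10⁻⁴)/ln(2.847×10⁻⁴/1.933×10⁻²) = ln(0.00021693)/ln(0.0147284) ≈ 2.0000.
Then d_6 ≈ d_5·(d_5/d_4)^p = 6.176×10⁻⁸·(0.00021693)^2.0000 = 6.176×10⁻⁸·4.70586e-08 ≈ 2.906e-15.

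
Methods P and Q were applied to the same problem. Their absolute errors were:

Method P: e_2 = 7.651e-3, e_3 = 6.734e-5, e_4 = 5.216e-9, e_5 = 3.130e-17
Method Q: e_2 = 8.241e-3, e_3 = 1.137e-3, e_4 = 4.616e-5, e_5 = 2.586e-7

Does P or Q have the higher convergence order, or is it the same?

P

Method P: p ≈ ln(3.130e-17/5.216e-9)/ln(5.216e-9/6.734e-5) ≈ 2.00.
Method Q: p ≈ ln(2.586e-7/4.616e-5)/ln(4.616e-5/1.137e-3) ≈ 1.62.
Method P has the higher order (≈2.0 vs ≈1.6).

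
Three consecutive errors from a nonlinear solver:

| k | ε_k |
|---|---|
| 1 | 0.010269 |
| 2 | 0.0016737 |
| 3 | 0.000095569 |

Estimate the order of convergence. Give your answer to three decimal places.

1.578

p ≈ ln(ε_3/ε_2) / ln(ε_2/ε_1)
  = ln(0.000095569/0.0016737) / ln(0.0016737/0.010269)
  = ln(0.0571004) / ln(0.162986)
  = -2.862944 / -1.814091 ≈ 1.578170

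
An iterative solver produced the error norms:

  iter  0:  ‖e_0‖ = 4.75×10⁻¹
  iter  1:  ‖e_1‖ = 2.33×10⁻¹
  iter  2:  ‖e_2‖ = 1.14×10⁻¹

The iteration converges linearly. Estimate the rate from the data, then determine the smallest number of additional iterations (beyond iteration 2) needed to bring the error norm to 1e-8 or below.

Rate ρ ≈ ‖e_2‖/‖e_1‖ = 1.14×10⁻¹/2.33×10⁻¹ = 0.4893.
After j more steps, ‖e_{2+j}‖ ≈ 1.14×10⁻¹·ρ^j; need ρ^j ≤ 1e-8/1.14×10⁻¹ = 8.77193e-08.
j ≥ ln(8.77193e-08)/ln(0.4893) = -16.2491/-0.71478 = 22.733.
So 23 more iterations are needed.

23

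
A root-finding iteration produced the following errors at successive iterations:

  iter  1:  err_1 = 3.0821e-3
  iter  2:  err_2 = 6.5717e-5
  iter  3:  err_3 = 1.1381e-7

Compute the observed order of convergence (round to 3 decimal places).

1.652

p ≈ ln(err_3/err_2) / ln(err_2/err_1)
  = ln(1.1381e-7/6.5717e-5) / ln(6.5717e-5/3.0821e-3)
  = ln(0.00173182) / ln(0.0213222)
  = -6.358582 / -3.848006 ≈ 1.652436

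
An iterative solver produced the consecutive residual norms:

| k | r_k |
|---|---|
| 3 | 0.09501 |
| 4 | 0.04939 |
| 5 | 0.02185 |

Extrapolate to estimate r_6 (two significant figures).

7.9e-3

First estimate the order: p ≈ ln(r_5/r_4) / ln(r_4/r_3) = ln(0.02185/0.04939)/ln(0.04939/0.09501) = ln(0.442397)/ln(0.51984) ≈ 1.2466.
Then r_6 ≈ r_5·(r_5/r_4)^p = 0.02185·(0.442397)^1.2466 = 0.02185·0.361801 ≈ 0.007905.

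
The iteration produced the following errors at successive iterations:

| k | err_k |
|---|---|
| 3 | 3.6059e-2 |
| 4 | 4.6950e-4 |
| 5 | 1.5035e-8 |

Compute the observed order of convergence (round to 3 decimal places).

p ≈ ln(err_5/err_4) / ln(err_4/err_3)
  = ln(1.5035e-8/4.6950e-4) / ln(4.6950e-4/3.6059e-2)
  = ln(3.20234e-05) / ln(0.0130203)
  = -10.349044 / -4.341246 ≈ 2.383888

2.384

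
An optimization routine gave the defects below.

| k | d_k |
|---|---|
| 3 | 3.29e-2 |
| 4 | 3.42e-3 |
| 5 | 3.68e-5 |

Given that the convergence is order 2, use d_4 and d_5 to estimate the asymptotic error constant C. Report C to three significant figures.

C ≈ d_5 / d_4^2
  = 3.68e-5 / (3.42e-3)^2
  = 3.68e-5 / 1.16964e-05 ≈ 3.1463

3.15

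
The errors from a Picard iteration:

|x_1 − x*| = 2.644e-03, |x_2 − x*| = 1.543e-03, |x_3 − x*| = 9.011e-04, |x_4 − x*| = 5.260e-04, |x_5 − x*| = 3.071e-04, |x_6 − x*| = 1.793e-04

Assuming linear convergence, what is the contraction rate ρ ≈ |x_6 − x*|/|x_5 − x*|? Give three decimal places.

ρ ≈ |x_6 − x*|/|x_5 − x*| = 1.793e-04/3.071e-04 = 0.58385

0.584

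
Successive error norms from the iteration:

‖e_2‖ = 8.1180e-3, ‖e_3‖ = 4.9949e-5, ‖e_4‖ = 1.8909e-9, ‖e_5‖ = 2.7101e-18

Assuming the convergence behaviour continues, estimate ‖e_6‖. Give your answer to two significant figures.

First estimate the order: p ≈ ln(‖e_5‖/‖e_4‖) / ln(‖e_4‖/‖e_3‖) = ln(2.7101e-18/1.8909e-9)/ln(1.8909e-9/4.9949e-5) = ln(1.43323e-09)/ln(3.78566e-05) ≈ 2.0000.
Then ‖e_6‖ ≈ ‖e_5‖·(‖e_5‖/‖e_4‖)^p = 2.7101e-18·(1.43323e-09)^2.0000 = 2.7101e-18·2.05415e-18 ≈ 5.567e-36.

5.6e-36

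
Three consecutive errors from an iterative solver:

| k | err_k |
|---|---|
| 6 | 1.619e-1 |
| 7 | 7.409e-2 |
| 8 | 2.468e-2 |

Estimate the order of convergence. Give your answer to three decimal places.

p ≈ ln(err_8/err_7) / ln(err_7/err_6)
  = ln(2.468e-2/7.409e-2) / ln(7.409e-2/1.619e-1)
  = ln(0.333108) / ln(0.457628)
  = -1.099289 / -0.781699 ≈ 1.406282

1.406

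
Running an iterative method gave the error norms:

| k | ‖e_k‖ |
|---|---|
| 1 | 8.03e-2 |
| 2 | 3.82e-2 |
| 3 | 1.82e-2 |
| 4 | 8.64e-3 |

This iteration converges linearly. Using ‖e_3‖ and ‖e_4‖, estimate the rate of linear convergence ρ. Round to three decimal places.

ρ ≈ ‖e_4‖/‖e_3‖ = 8.64e-3/1.82e-2 = 0.47473

0.475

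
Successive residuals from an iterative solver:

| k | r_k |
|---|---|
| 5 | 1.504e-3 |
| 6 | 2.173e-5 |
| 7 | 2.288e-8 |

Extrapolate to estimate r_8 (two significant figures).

First estimate the order: p ≈ ln(r_7/r_6) / ln(r_6/r_5) = ln(2.288e-8/2.173e-5)/ln(2.173e-5/1.504e-3) = ln(0.00105292)/ln(0.0144481) ≈ 1.6181.
Then r_8 ≈ r_7·(r_7/r_6)^p = 2.288e-8·(0.00105292)^1.6181 = 2.288e-8·1.52033e-05 ≈ 3.479e-13.

3.5e-13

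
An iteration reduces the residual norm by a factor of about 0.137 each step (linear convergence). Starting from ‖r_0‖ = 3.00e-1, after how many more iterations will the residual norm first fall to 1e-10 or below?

After k steps, ‖r_k‖ ≈ 3.00e-1·0.137^k.
Need 0.137^k ≤ 1e-10/3.00e-1 = 3.33333e-10.
k ≥ ln(3.33333e-10)/ln(0.137) = -21.8219/-1.98777 = 10.978.
Smallest integer k = 11.

11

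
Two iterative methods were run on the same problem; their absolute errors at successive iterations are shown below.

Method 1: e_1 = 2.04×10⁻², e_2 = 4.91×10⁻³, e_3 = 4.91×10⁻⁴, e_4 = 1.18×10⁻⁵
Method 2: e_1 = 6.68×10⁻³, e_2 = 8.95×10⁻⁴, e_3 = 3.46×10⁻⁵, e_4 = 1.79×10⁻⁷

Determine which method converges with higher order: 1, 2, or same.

same

Method 1: p ≈ ln(1.18×10⁻⁵/4.91×10⁻⁴)/ln(4.91×10⁻⁴/4.91×10⁻³) ≈ 1.62.
Method 2: p ≈ ln(1.79×10⁻⁷/3.46×10⁻⁵)/ln(3.46×10⁻⁵/8.95×10⁻⁴) ≈ 1.62.
Both orders ≈ 1.6 — effectively the same.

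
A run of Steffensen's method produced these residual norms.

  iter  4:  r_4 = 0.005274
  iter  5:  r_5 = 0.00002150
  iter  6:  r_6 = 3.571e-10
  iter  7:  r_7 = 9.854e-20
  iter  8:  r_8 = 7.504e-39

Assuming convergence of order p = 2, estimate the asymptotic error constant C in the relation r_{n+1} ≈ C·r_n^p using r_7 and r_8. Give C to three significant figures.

0.773

C ≈ r_8 / r_7^2
  = 7.504e-39 / (9.854e-20)^2
  = 7.504e-39 / 9.71013e-39 ≈ 0.7728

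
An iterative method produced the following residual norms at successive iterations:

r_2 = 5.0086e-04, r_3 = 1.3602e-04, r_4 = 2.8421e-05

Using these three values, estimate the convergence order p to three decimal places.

1.201

p ≈ ln(r_4/r_3) / ln(r_3/r_2)
  = ln(2.8421e-05/1.3602e-04) / ln(1.3602e-04/5.0086e-04)
  = ln(0.208947) / ln(0.271573)
  = -1.565675 / -1.303524 ≈ 1.201109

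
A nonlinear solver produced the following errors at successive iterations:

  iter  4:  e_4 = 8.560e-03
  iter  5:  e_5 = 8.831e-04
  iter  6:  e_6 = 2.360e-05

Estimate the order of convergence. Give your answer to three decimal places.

1.595

p ≈ ln(e_6/e_5) / ln(e_5/e_4)
  = ln(2.360e-05/8.831e-04) / ln(8.831e-04/8.560e-03)
  = ln(0.026724) / ln(0.103166)
  = -3.622193 / -2.271416 ≈ 1.594685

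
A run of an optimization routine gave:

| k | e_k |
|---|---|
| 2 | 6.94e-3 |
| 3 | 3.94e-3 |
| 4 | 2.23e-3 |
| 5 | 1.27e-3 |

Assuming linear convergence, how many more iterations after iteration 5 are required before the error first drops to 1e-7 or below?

Rate ρ ≈ e_5/e_4 = 1.27e-3/2.23e-3 = 0.5695.
After j more steps, e_{5+j} ≈ 1.27e-3·ρ^j; need ρ^j ≤ 1e-7/1.27e-3 = 7.87402e-05.
j ≥ ln(7.87402e-05)/ln(0.5695) = -9.4494/-0.56300 = 16.784.
So 17 more iterations are needed.

17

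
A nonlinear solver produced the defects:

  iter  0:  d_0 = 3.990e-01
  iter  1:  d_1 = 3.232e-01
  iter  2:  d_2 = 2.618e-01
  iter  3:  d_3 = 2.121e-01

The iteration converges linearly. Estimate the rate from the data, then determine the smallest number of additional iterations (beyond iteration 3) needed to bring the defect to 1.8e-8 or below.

78

Rate ρ ≈ d_3/d_2 = 2.121e-01/2.618e-01 = 0.8102.
After j more steps, d_{3+j} ≈ 2.121e-01·ρ^j; need ρ^j ≤ 1.8e-8/2.121e-01 = 8.48656e-08.
j ≥ ln(8.48656e-08)/ln(0.8102) = -16.2822/-0.21047 = 77.361.
So 78 more iterations are needed.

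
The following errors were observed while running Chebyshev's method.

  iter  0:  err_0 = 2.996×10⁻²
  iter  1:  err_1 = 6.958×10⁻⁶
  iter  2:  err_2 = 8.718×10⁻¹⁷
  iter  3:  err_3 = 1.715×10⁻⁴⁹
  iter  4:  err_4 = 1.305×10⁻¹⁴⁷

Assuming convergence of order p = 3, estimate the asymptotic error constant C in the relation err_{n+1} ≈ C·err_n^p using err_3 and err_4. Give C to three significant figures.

C ≈ err_4 / err_3^3
  = 1.305×10⁻¹⁴⁷ / (1.715×10⁻⁴⁹)^3
  = 1.305×10⁻¹⁴⁷ / 5.0442e-147 ≈ 0.25871

0.259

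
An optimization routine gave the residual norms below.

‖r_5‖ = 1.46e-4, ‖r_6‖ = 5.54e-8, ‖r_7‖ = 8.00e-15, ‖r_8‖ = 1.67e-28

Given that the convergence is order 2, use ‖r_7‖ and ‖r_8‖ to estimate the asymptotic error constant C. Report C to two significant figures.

2.6

C ≈ ‖r_8‖ / ‖r_7‖^2
  = 1.67e-28 / (8.00e-15)^2
  = 1.67e-28 / 6.4e-29 ≈ 2.6094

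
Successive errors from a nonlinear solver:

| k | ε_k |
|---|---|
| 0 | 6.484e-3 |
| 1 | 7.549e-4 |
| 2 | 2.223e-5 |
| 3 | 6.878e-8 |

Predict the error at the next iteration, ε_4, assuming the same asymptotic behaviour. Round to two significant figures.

5.3e-12

First estimate the order: p ≈ ln(ε_3/ε_2) / ln(ε_2/ε_1) = ln(6.878e-8/2.223e-5)/ln(2.223e-5/7.549e-4) = ln(0.00309402)/ln(0.0294476) ≈ 1.6392.
Then ε_4 ≈ ε_3·(ε_3/ε_2)^p = 6.878e-8·(0.00309402)^1.6392 = 6.878e-8·7.69955e-05 ≈ 5.296e-12.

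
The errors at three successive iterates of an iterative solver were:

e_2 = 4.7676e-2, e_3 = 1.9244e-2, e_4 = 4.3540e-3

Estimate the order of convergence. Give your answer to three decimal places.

p ≈ ln(e_4/e_3) / ln(e_3/e_2)
  = ln(4.3540e-3/1.9244e-2) / ln(1.9244e-2/4.7676e-2)
  = ln(0.226252) / ln(0.403641)
  = -1.486106 / -0.907229 ≈ 1.638072

1.638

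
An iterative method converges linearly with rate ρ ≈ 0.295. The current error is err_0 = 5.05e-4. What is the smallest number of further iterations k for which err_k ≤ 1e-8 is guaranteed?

After k steps, err_k ≈ 5.05e-4·0.295^k.
Need 0.295^k ≤ 1e-8/5.05e-4 = 1.9802e-05.
k ≥ ln(1.9802e-05)/ln(0.295) = -10.8297/-1.22078 = 8.871.
Smallest integer k = 9.

9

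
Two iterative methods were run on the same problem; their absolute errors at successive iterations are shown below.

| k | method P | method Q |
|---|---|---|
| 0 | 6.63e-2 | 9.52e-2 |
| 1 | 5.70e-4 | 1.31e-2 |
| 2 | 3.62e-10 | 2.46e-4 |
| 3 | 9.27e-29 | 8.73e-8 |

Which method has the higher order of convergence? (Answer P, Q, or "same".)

P

Method P: p ≈ ln(9.27e-29/3.62e-10)/ln(3.62e-10/5.70e-4) ≈ 3.00.
Method Q: p ≈ ln(8.73e-8/2.46e-4)/ln(2.46e-4/1.31e-2) ≈ 2.00.
Method P has the higher order (≈3.0 vs ≈2.0).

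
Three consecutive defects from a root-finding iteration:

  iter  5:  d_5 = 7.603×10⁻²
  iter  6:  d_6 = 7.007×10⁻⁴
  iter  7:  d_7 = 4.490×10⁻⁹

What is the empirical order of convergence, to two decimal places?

2.55

p ≈ ln(d_7/d_6) / ln(d_6/d_5)
  = ln(4.490×10⁻⁹/7.007×10⁻⁴) / ln(7.007×10⁻⁴/7.603×10⁻²)
  = ln(6.40788e-06) / ln(0.0092161)
  = -11.95798 / -4.68680 ≈ 2.55142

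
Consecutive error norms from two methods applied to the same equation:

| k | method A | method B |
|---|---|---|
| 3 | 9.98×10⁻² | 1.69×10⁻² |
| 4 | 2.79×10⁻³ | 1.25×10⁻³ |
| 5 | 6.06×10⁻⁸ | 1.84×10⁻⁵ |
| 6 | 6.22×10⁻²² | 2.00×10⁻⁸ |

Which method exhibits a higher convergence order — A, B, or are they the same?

A

Method A: p ≈ ln(6.22×10⁻²²/6.06×10⁻⁸)/ln(6.06×10⁻⁸/2.79×10⁻³) ≈ 3.00.
Method B: p ≈ ln(2.00×10⁻⁸/1.84×10⁻⁵)/ln(1.84×10⁻⁵/1.25×10⁻³) ≈ 1.62.
Method A has the higher order (≈3.0 vs ≈1.6).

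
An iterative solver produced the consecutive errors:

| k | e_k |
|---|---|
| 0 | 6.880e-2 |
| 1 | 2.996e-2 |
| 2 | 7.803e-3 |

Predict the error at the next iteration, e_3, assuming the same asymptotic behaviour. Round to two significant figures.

8.8e-4

First estimate the order: p ≈ ln(e_2/e_1) / ln(e_1/e_0) = ln(7.803e-3/2.996e-2)/ln(2.996e-2/6.880e-2) = ln(0.260447)/ln(0.435465) ≈ 1.6183.
Then e_3 ≈ e_2·(e_2/e_1)^p = 7.803e-3·(0.260447)^1.6183 = 7.803e-3·0.11336 ≈ 0.0008845.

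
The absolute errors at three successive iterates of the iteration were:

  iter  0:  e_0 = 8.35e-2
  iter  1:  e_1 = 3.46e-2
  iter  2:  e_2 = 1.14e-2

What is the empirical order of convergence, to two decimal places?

1.26

p ≈ ln(e_2/e_1) / ln(e_1/e_0)
  = ln(1.14e-2/3.46e-2) / ln(3.46e-2/8.35e-2)
  = ln(0.32948) / ln(0.414371)
  = -1.11024 / -0.88099 ≈ 1.26022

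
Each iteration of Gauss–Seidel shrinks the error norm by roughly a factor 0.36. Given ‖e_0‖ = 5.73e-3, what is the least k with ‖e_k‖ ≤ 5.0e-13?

After k steps, ‖e_k‖ ≈ 5.73e-3·0.36^k.
Need 0.36^k ≤ 5.0e-13/5.73e-3 = 8.726e-11.
k ≥ ln(8.726e-11)/ln(0.36) = -23.1621/-1.02165 = 22.671.
Smallest integer k = 23.

23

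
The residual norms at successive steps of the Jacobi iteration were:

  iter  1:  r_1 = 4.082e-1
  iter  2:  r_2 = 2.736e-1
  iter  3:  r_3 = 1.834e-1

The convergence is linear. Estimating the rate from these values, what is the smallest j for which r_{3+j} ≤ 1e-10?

Rate ρ ≈ r_3/r_2 = 1.834e-1/2.736e-1 = 0.6703.
After j more steps, r_{3+j} ≈ 1.834e-1·ρ^j; need ρ^j ≤ 1e-10/1.834e-1 = 5.45256e-10.
j ≥ ln(5.45256e-10)/ln(0.6703) = -21.3298/-0.40003 = 53.321.
So 54 more iterations are needed.

54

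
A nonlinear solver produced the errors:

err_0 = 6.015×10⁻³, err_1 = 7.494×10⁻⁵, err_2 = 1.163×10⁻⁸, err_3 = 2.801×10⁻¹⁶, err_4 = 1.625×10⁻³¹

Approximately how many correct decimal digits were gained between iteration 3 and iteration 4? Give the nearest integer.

Digits gained ≈ log₁₀(err_3/err_4) = log₁₀(2.801×10⁻¹⁶/1.625×10⁻³¹) = log₁₀(1.72369e+15) ≈ 15.236.

15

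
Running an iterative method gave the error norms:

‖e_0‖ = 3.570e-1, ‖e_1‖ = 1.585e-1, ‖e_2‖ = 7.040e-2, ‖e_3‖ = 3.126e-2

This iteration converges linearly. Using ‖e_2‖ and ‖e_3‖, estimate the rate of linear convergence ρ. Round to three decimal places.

ρ ≈ ‖e_3‖/‖e_2‖ = 3.126e-2/7.040e-2 = 0.44403

0.444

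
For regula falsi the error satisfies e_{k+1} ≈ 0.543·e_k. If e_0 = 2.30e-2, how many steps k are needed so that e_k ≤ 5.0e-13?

After k steps, e_k ≈ 2.30e-2·0.543^k.
Need 0.543^k ≤ 5.0e-13/2.30e-2 = 2.17391e-11.
k ≥ ln(2.17391e-11)/ln(0.543) = -24.5519/-0.61065 = 40.206.
Smallest integer k = 41.

41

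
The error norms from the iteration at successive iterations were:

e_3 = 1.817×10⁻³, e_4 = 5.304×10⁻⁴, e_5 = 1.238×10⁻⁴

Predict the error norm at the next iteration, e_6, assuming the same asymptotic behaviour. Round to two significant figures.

2.2e-5

First estimate the order: p ≈ ln(e_5/e_4) / ln(e_4/e_3) = ln(1.238×10⁻⁴/5.304×10⁻⁴)/ln(5.304×10⁻⁴/1.817×10⁻³) = ln(0.233409)/ln(0.29191) ≈ 1.1816.
Then e_6 ≈ e_5·(e_5/e_4)^p = 1.238×10⁻⁴·(0.233409)^1.1816 = 1.238×10⁻⁴·0.179212 ≈ 2.219e-05.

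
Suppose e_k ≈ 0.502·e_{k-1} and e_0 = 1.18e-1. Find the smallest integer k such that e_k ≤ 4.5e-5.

After k steps, e_k ≈ 1.18e-1·0.502^k.
Need 0.502^k ≤ 4.5e-5/1.18e-1 = 0.000381356.
k ≥ ln(0.000381356)/ln(0.502) = -7.8718/-0.68916 = 11.422.
Smallest integer k = 12.

12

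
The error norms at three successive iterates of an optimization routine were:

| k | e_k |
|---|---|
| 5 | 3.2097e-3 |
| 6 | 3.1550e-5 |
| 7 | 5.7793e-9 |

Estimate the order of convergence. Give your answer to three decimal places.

1.862

p ≈ ln(e_7/e_6) / ln(e_6/e_5)
  = ln(5.7793e-9/3.1550e-5) / ln(3.1550e-5/3.2097e-3)
  = ln(0.000183179) / ln(0.00982958)
  = -8.605047 / -4.622359 ≈ 1.861614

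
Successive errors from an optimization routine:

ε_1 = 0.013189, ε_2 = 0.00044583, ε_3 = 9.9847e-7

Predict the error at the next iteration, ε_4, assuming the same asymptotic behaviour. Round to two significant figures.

1.7e-11

First estimate the order: p ≈ ln(ε_3/ε_2) / ln(ε_2/ε_1) = ln(9.9847e-7/0.00044583)/ln(0.00044583/0.013189) = ln(0.00223958)/ln(0.0338032) ≈ 1.8013.
Then ε_4 ≈ ε_3·(ε_3/ε_2)^p = 9.9847e-7·(0.00223958)^1.8013 = 9.9847e-7·1.68599e-05 ≈ 1.683e-11.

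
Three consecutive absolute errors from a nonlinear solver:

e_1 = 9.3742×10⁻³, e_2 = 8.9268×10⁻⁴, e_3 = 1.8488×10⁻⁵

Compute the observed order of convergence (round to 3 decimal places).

p ≈ ln(e_3/e_2) / ln(e_2/e_1)
  = ln(1.8488×10⁻⁵/8.9268×10⁻⁴) / ln(8.9268×10⁻⁴/9.3742×10⁻³)
  = ln(0.0207107) / ln(0.0952273)
  = -3.877105 / -2.351489 ≈ 1.648787

1.649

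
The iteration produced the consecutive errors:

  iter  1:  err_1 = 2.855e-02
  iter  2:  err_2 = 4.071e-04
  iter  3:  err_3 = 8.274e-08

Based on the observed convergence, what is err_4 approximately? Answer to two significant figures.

3.4e-15

First estimate the order: p ≈ ln(err_3/err_2) / ln(err_2/err_1) = ln(8.274e-08/4.071e-04)/ln(4.071e-04/2.855e-02) = ln(0.000203242)/ln(0.0142592) ≈ 2.0001.
Then err_4 ≈ err_3·(err_3/err_2)^p = 8.274e-08·(0.000203242)^2.0001 = 8.274e-08·4.12722e-08 ≈ 3.415e-15.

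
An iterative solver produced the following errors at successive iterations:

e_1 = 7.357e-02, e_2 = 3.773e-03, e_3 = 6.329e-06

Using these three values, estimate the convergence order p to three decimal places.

p ≈ ln(e_3/e_2) / ln(e_2/e_1)
  = ln(6.329e-06/3.773e-03) / ln(3.773e-03/7.357e-02)
  = ln(0.00167745) / ln(0.0512845)
  = -6.390480 / -2.970367 ≈ 2.151411

2.151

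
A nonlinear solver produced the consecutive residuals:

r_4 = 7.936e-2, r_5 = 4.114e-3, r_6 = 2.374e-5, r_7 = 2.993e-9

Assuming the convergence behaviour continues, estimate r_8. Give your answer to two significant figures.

4.8e-16

First estimate the order: p ≈ ln(r_7/r_6) / ln(r_6/r_5) = ln(2.993e-9/2.374e-5)/ln(2.374e-5/4.114e-3) = ln(0.000126074)/ln(0.00577054) ≈ 1.7417.
Then r_8 ≈ r_7·(r_7/r_6)^p = 2.993e-9·(0.000126074)^1.7417 = 2.993e-9·1.61607e-07 ≈ 4.837e-16.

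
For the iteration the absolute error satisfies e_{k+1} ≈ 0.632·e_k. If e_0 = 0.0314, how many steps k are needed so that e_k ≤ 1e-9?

After k steps, e_k ≈ 0.0314·0.632^k.
Need 0.632^k ≤ 1e-9/0.0314 = 3.18471e-08.
k ≥ ln(3.18471e-08)/ln(0.632) = -17.2623/-0.45887 = 37.619.
Smallest integer k = 38.

38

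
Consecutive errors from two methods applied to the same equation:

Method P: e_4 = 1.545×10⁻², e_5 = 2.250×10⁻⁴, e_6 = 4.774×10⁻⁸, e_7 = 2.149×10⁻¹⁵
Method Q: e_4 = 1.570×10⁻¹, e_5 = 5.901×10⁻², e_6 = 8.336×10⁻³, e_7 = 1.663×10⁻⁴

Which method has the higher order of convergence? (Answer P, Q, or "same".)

Method P: p ≈ ln(2.149×10⁻¹⁵/4.774×10⁻⁸)/ln(4.774×10⁻⁸/2.250×10⁻⁴) ≈ 2.00.
Method Q: p ≈ ln(1.663×10⁻⁴/8.336×10⁻³)/ln(8.336×10⁻³/5.901×10⁻²) ≈ 2.00.
Both orders ≈ 2.0 — effectively the same.

same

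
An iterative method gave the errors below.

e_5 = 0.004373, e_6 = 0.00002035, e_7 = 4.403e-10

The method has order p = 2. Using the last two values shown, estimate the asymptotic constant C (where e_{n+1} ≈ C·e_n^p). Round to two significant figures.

C ≈ e_7 / e_6^2
  = 4.403e-10 / (0.00002035)^2
  = 4.403e-10 / 4.14122e-10 ≈ 1.0632

1.1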